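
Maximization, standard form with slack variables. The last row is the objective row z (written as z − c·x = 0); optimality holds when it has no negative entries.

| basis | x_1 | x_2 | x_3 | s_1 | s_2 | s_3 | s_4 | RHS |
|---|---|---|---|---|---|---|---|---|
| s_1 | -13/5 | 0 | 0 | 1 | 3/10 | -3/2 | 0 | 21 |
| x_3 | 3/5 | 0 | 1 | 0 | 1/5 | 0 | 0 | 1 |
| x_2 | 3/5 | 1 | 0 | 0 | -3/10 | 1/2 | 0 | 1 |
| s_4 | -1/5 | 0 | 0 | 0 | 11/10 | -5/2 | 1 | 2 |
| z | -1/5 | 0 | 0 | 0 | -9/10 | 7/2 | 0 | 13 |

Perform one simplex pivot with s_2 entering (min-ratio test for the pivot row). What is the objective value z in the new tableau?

161/11

Ratio test on column s_2 — row 1: 21/(3/10) = 70; row 2: 1/(1/5) = 5; row 3: entry -3/10 ≤ 0; row 4: 2/(11/10) = 20/11. Minimum is 20/11 at row 4 (s_4 leaves); pivot element 11/10.
Pivot on row 4; the z-row RHS becomes 13 − (-9/10)·(20/11) = 161/11.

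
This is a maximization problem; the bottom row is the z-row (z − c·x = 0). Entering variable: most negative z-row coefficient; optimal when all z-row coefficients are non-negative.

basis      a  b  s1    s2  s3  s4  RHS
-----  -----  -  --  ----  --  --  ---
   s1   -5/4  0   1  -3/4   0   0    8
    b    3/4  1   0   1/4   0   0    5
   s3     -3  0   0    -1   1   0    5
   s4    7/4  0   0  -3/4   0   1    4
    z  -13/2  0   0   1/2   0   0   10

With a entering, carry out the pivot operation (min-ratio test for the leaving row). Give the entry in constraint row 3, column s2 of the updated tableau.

-16/7

Ratio test on column a — row 1: entry -5/4 ≤ 0; row 2: 5/(3/4) = 20/3; row 3: entry -3 ≤ 0; row 4: 4/(7/4) = 16/7. Minimum is 16/7 at row 4 (s4 leaves); pivot element 7/4.
Divide row 4 by 7/4; eliminate column a from the other rows.
Row 3 update in column s2: -1 − (-3)·(-3/7) = -16/7.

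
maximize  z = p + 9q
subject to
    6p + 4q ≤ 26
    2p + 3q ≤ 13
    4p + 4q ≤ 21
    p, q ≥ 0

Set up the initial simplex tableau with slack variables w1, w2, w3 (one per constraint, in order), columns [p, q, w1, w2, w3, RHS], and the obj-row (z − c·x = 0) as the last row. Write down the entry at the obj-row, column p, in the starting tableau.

-1

The obj-row carries the negated objective coefficients: the p entry is -1.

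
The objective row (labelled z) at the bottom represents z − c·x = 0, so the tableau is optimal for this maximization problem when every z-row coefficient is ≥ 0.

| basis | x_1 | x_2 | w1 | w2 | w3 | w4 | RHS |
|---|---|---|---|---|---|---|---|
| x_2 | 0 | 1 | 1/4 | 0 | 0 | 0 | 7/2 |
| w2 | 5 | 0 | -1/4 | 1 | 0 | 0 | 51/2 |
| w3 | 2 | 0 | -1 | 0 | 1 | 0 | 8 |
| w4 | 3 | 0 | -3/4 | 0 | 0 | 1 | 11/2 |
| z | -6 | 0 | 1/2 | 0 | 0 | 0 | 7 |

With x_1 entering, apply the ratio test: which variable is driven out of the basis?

w4

Column x_1 entries and ratios — x_2: 0 ≤ 0, skip; w2: (51/2)/5 = 51/10; w3: 8/2 = 4; w4: (11/2)/3 = 11/6.
Smallest ratio is 11/6 in the row of w4, so w4 leaves.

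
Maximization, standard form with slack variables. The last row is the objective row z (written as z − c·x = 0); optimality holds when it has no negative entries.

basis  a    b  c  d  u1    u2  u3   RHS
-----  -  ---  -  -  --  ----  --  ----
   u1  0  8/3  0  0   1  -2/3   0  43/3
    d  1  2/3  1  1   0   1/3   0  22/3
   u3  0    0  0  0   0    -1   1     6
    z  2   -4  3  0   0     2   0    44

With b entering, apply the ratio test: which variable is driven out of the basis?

u1

Column b entries and ratios — u1: (43/3)/(8/3) = 43/8; d: (22/3)/(2/3) = 11; u3: 0 ≤ 0, skip.
Smallest ratio is 43/8 in the row of u1, so u1 leaves.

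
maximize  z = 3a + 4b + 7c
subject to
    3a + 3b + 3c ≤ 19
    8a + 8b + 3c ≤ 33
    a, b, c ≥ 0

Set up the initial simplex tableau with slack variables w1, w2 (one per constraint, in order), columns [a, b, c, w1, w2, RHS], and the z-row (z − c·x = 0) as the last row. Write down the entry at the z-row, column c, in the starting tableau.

The z-row carries the negated objective coefficients: the c entry is -7.

-7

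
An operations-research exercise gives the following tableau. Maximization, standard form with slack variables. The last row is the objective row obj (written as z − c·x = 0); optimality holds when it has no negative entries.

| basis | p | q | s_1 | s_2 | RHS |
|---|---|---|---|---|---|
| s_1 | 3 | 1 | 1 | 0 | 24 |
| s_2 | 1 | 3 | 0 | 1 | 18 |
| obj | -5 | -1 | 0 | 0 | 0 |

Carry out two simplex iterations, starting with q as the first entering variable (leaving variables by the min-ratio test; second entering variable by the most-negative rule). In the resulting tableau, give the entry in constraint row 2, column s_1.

-1/8

Ratio test on column q — row 1: 24/1 = 24; row 2: 18/3 = 6. Minimum is 6 at row 2 (s_2 leaves); pivot element 3.
Divide row 2 by 3; eliminate column q from the other rows.
Second iteration: most negative obj-row entry is -14/3 in column p, so p enters.
Ratio test on column p — row 1: 18/(8/3) = 27/4; row 2: 6/(1/3) = 18. Minimum is 27/4 at row 1 (s_1 leaves); pivot element 8/3.
Divide row 1 by 8/3; eliminate column p from the other rows.
After both pivots, the entry at constraint row 2, column s_1 is -1/8.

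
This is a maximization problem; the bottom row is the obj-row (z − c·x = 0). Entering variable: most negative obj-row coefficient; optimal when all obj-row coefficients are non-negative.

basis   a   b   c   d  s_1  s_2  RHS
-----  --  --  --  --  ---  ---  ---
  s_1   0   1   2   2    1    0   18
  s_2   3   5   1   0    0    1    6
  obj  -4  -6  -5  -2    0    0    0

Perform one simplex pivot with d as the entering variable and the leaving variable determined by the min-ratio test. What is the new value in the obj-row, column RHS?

Ratio test on column d — row 1: 18/2 = 9; row 2: entry 0 ≤ 0. Minimum is 9 at row 1 (s_1 leaves); pivot element 2.
Divide row 1 by 2; eliminate column d from the other rows.
obj-row update in column RHS: 0 − (-2)·9 = 18.

18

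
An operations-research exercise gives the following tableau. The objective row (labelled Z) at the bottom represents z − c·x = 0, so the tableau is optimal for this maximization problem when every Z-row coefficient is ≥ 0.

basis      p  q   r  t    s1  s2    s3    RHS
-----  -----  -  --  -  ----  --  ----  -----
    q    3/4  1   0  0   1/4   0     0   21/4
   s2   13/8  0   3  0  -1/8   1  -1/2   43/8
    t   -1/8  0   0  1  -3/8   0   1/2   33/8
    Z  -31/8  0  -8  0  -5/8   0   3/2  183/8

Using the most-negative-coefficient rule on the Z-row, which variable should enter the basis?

Negative Z-row entries: p: -31/8, r: -8, s1: -5/8.
The most negative is -8 in column r, so r enters.

r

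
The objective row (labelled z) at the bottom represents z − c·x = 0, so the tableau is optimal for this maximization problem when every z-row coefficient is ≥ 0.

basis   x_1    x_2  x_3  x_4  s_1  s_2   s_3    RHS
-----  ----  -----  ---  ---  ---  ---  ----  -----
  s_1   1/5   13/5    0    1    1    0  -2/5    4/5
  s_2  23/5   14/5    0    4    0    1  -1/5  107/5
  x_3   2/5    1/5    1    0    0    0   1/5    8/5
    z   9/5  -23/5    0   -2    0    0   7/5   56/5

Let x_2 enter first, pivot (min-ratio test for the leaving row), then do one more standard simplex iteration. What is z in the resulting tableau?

Ratio test on column x_2 — row 1: (4/5)/(13/5) = 4/13; row 2: (107/5)/(14/5) = 107/14; row 3: (8/5)/(1/5) = 8. Minimum is 4/13 at row 1 (s_1 leaves); pivot element 13/5.
Pivot on row 1; the z-row RHS becomes 56/5 − (-23/5)·(4/13) = 164/13.
Next entering variable (most negative z-row entry -3/13): x_4.
Ratio test on column x_4 — row 1: (4/13)/(5/13) = 4/5; row 2: (267/13)/(38/13) = 267/38; row 3: entry -1/13 ≤ 0. Minimum is 4/5 at row 1 (x_2 leaves); pivot element 5/13.
After the second pivot the z-row RHS is 164/13 − (-3/13)·(4/5) = 64/5.

64/5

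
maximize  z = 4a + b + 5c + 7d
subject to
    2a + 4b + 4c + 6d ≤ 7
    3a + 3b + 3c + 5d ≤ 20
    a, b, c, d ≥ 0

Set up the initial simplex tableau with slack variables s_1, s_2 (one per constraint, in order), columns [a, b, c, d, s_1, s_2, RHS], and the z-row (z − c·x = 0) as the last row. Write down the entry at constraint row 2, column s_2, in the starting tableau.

1

Slack s_2 belongs to constraint 2; its column is the unit vector e_2, so the entry in row 2 is 1.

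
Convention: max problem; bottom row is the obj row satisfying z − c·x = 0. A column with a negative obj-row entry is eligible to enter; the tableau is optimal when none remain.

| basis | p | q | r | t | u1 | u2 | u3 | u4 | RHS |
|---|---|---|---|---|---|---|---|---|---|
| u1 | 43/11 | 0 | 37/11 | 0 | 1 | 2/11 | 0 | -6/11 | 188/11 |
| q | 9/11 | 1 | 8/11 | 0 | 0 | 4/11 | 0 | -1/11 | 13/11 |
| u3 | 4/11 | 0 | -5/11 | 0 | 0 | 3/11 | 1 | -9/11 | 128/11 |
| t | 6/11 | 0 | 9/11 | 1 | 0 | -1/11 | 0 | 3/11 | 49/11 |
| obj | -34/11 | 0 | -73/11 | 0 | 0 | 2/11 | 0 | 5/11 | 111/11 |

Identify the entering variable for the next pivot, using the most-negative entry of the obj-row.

Negative obj-row entries: p: -34/11, r: -73/11.
The most negative is -73/11 in column r, so r enters.

r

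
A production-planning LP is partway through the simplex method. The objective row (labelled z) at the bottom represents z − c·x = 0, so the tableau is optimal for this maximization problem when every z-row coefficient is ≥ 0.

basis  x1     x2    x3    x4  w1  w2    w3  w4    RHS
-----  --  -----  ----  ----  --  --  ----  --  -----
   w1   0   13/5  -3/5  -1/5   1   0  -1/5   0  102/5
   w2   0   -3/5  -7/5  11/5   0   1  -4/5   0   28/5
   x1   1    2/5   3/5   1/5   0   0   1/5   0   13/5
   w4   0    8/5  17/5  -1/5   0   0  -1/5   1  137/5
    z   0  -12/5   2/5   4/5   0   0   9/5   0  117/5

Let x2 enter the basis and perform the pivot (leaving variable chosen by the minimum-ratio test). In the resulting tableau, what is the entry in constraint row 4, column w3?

Ratio test on column x2 — row 1: (102/5)/(13/5) = 102/13; row 2: entry -3/5 ≤ 0; row 3: (13/5)/(2/5) = 13/2; row 4: (137/5)/(8/5) = 137/8. Minimum is 13/2 at row 3 (x1 leaves); pivot element 2/5.
Divide row 3 by 2/5; eliminate column x2 from the other rows.
Row 4 update in column w3: -1/5 − (8/5)·(1/2) = -1.

-1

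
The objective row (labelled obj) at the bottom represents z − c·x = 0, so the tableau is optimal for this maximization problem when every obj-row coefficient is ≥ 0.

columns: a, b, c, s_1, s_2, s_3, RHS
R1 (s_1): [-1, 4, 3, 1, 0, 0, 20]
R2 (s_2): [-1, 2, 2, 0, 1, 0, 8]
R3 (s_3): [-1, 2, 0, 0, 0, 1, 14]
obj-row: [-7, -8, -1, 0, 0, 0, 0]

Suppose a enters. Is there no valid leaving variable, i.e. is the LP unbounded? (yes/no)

yes

Every constraint-row entry in column a is ≤ 0, so increasing a is unbounded.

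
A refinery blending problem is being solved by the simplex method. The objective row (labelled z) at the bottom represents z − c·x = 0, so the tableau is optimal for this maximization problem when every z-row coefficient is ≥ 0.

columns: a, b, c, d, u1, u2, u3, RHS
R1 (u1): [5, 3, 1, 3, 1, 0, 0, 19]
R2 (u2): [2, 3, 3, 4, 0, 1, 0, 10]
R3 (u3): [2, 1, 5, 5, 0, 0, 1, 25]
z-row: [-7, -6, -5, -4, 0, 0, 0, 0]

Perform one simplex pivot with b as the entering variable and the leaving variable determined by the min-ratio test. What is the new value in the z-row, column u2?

2

Ratio test on column b — row 1: 19/3 = 19/3; row 2: 10/3 = 10/3; row 3: 25/1 = 25. Minimum is 10/3 at row 2 (u2 leaves); pivot element 3.
Divide row 2 by 3; eliminate column b from the other rows.
z-row update in column u2: 0 − (-6)·(1/3) = 2.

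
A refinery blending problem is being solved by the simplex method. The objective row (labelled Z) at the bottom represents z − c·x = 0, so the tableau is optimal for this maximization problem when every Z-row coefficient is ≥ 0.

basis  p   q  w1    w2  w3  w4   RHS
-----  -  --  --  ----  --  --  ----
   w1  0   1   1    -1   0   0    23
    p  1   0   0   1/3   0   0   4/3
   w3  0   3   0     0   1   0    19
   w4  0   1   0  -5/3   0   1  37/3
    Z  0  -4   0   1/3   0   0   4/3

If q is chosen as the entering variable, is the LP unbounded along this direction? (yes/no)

Column q has positive entries in row(s) 1, 3, 4, so the ratio test bounds it — not unbounded.

no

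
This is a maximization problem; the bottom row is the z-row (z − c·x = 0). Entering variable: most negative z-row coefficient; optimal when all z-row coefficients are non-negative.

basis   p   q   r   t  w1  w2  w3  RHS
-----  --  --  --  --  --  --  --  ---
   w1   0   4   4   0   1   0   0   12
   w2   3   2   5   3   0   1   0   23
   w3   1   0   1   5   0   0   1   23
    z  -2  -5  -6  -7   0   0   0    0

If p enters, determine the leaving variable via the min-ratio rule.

Column p entries and ratios — w1: 0 ≤ 0, skip; w2: 23/3 = 23/3; w3: 23/1 = 23.
Smallest ratio is 23/3 in the row of w2, so w2 leaves.

w2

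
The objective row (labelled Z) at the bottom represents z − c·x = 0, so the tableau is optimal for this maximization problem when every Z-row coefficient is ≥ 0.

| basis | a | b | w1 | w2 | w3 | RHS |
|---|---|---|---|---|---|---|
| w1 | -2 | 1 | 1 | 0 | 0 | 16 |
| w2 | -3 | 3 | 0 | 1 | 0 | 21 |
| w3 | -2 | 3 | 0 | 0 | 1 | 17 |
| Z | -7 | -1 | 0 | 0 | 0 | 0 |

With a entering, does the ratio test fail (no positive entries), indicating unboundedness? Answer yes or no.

yes

Every constraint-row entry in column a is ≤ 0, so increasing a is unbounded.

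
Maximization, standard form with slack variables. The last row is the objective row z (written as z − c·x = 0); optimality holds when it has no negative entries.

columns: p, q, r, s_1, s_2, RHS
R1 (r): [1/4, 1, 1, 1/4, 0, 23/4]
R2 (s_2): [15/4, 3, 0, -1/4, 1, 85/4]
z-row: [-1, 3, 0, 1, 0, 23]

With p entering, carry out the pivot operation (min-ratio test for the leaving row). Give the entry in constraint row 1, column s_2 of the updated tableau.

Ratio test on column p — row 1: (23/4)/(1/4) = 23; row 2: (85/4)/(15/4) = 17/3. Minimum is 17/3 at row 2 (s_2 leaves); pivot element 15/4.
Divide row 2 by 15/4; eliminate column p from the other rows.
Row 1 update in column s_2: 0 − (1/4)·(4/15) = -1/15.

-1/15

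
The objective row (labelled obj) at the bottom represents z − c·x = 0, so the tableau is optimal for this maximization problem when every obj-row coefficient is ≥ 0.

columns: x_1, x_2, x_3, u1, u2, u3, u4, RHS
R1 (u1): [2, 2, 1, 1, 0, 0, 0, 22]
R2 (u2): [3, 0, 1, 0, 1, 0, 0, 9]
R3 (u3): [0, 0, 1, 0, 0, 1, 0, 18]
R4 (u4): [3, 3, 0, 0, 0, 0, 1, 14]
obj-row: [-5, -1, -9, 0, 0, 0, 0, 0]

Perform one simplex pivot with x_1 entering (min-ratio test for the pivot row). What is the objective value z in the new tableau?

15

Ratio test on column x_1 — row 1: 22/2 = 11; row 2: 9/3 = 3; row 3: entry 0 ≤ 0; row 4: 14/3 = 14/3. Minimum is 3 at row 2 (u2 leaves); pivot element 3.
Pivot on row 2; the obj-row RHS becomes 0 − (-5)·3 = 15.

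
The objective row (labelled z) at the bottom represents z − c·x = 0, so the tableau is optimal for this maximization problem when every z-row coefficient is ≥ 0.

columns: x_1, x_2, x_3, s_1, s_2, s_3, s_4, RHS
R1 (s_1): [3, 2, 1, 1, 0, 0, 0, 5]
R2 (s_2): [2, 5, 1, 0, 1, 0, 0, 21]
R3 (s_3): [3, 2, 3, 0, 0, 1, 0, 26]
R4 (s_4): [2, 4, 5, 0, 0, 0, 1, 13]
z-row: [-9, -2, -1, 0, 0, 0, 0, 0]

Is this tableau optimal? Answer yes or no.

no

The z-row has a negative entry -9 in column x_1, so it is not optimal.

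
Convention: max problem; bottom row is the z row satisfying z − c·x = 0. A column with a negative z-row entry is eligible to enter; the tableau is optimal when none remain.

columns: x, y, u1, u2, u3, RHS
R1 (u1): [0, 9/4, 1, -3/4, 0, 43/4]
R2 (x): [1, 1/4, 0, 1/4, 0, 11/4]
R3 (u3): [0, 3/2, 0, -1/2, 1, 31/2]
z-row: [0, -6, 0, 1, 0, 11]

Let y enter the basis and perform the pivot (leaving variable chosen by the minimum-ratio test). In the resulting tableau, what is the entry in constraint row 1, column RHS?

Ratio test on column y — row 1: (43/4)/(9/4) = 43/9; row 2: (11/4)/(1/4) = 11; row 3: (31/2)/(3/2) = 31/3. Minimum is 43/9 at row 1 (u1 leaves); pivot element 9/4.
Divide row 1 by 9/4; eliminate column y from the other rows.
In the new row 1, the RHS entry is the old entry divided by the pivot: (43/4)/(9/4) = 43/9.

43/9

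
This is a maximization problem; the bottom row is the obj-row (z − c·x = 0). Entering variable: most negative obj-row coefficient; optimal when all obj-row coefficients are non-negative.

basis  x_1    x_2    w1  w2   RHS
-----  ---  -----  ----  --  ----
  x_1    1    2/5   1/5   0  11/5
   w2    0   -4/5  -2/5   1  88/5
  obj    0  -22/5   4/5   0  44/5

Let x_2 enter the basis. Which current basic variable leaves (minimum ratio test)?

Column x_2 entries and ratios — x_1: (11/5)/(2/5) = 11/2; w2: -4/5 ≤ 0, skip.
Smallest ratio is 11/2 in the row of x_1, so x_1 leaves.

x_1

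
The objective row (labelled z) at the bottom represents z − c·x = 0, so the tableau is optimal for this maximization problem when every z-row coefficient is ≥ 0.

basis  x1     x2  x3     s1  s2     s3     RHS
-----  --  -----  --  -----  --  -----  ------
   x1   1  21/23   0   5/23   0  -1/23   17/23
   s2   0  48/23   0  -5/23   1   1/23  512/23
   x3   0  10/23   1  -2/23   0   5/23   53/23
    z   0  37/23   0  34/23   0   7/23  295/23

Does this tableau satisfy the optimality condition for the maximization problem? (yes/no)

Every z-row coefficient is ≥ 0, so the tableau is optimal.

yes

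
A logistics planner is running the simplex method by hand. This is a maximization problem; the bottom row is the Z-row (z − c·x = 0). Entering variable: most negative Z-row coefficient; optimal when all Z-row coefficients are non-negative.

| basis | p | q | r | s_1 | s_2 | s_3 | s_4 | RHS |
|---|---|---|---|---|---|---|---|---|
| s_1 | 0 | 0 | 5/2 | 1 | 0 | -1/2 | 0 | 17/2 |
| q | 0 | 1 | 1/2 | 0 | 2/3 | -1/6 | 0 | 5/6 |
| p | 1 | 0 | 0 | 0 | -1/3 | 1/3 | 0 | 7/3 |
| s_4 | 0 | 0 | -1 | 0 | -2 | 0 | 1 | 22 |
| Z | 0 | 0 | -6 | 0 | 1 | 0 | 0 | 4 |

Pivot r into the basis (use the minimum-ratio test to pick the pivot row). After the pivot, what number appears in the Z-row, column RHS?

14

Ratio test on column r — row 1: (17/2)/(5/2) = 17/5; row 2: (5/6)/(1/2) = 5/3; row 3: entry 0 ≤ 0; row 4: entry -1 ≤ 0. Minimum is 5/3 at row 2 (q leaves); pivot element 1/2.
Divide row 2 by 1/2; eliminate column r from the other rows.
Z-row update in column RHS: 4 − (-6)·(5/3) = 14.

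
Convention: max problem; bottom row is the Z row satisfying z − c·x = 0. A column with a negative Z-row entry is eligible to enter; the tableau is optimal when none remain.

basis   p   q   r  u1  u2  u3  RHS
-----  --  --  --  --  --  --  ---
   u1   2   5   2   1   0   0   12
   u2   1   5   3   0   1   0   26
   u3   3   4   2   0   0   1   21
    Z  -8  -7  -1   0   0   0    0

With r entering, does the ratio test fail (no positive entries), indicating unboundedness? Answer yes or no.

Column r has positive entries in row(s) 1, 2, 3, so the ratio test bounds it — not unbounded.

no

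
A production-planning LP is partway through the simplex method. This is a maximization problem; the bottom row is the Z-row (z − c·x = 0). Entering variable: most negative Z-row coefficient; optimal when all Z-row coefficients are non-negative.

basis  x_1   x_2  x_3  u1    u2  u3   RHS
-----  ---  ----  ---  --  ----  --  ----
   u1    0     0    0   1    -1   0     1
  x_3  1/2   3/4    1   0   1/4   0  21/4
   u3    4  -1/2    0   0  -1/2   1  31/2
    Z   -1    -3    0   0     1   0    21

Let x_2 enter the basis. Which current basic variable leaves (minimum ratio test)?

Column x_2 entries and ratios — u1: 0 ≤ 0, skip; x_3: (21/4)/(3/4) = 7; u3: -1/2 ≤ 0, skip.
Smallest ratio is 7 in the row of x_3, so x_3 leaves.

x_3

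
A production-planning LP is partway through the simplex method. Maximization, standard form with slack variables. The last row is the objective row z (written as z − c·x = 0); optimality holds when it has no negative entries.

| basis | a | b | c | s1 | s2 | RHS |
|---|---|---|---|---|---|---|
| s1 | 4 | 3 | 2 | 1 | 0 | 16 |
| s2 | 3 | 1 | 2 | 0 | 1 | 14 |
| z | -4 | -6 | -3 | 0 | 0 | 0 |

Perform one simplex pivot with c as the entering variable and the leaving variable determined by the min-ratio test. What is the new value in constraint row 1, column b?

2

Ratio test on column c — row 1: 16/2 = 8; row 2: 14/2 = 7. Minimum is 7 at row 2 (s2 leaves); pivot element 2.
Divide row 2 by 2; eliminate column c from the other rows.
Row 1 update in column b: 3 − 2·(1/2) = 2.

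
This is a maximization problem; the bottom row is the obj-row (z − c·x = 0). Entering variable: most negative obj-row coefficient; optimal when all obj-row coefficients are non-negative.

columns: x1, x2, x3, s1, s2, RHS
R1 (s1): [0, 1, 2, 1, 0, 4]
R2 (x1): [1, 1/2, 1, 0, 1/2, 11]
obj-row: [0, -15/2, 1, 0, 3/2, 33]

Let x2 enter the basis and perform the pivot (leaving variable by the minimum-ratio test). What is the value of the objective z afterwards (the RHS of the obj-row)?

Ratio test on column x2 — row 1: 4/1 = 4; row 2: 11/(1/2) = 22. Minimum is 4 at row 1 (s1 leaves); pivot element 1.
Pivot on row 1; the obj-row RHS becomes 33 − (-15/2)·4 = 63.

63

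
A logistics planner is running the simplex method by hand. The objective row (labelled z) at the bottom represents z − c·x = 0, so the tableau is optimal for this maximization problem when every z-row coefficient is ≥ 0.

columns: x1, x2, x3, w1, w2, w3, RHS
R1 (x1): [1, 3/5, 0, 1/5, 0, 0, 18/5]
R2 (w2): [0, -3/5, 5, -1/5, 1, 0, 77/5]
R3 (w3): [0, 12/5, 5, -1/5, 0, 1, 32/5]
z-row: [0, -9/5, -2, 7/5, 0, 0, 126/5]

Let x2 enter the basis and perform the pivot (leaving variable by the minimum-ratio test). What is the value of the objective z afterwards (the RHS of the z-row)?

Ratio test on column x2 — row 1: (18/5)/(3/5) = 6; row 2: entry -3/5 ≤ 0; row 3: (32/5)/(12/5) = 8/3. Minimum is 8/3 at row 3 (w3 leaves); pivot element 12/5.
Pivot on row 3; the z-row RHS becomes 126/5 − (-9/5)·(8/3) = 30.

30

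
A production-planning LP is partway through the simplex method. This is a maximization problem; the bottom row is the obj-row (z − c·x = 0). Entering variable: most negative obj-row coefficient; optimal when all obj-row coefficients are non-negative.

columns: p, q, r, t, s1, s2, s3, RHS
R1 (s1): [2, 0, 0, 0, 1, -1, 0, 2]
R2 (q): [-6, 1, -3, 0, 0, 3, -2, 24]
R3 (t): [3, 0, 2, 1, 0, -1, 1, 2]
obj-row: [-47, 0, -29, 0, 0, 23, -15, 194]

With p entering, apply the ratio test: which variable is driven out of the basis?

Column p entries and ratios — s1: 2/2 = 1; q: -6 ≤ 0, skip; t: 2/3 = 2/3.
Smallest ratio is 2/3 in the row of t, so t leaves.

t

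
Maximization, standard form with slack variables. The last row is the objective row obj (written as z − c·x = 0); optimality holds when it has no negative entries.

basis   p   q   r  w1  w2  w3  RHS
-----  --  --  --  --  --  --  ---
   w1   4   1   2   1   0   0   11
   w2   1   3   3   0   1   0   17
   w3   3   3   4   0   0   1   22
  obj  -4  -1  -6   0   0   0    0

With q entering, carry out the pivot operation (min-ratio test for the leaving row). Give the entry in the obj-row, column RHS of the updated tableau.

17/3

Ratio test on column q — row 1: 11/1 = 11; row 2: 17/3 = 17/3; row 3: 22/3 = 22/3. Minimum is 17/3 at row 2 (w2 leaves); pivot element 3.
Divide row 2 by 3; eliminate column q from the other rows.
obj-row update in column RHS: 0 − (-1)·(17/3) = 17/3.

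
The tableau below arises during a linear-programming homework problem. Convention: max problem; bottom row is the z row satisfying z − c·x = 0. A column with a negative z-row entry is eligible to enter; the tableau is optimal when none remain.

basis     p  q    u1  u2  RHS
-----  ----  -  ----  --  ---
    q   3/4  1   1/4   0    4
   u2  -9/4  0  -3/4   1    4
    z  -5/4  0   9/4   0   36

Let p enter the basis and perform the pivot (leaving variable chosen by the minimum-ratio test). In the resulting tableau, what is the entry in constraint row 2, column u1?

Ratio test on column p — row 1: 4/(3/4) = 16/3; row 2: entry -9/4 ≤ 0. Minimum is 16/3 at row 1 (q leaves); pivot element 3/4.
Divide row 1 by 3/4; eliminate column p from the other rows.
Row 2 update in column u1: -3/4 − (-9/4)·(1/3) = 0.

0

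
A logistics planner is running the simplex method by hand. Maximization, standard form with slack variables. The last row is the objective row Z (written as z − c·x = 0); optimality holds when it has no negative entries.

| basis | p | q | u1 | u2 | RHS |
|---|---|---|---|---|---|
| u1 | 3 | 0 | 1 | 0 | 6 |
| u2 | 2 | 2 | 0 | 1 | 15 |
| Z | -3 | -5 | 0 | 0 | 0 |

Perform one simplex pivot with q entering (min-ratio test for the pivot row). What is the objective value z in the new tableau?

75/2

Ratio test on column q — row 1: entry 0 ≤ 0; row 2: 15/2 = 15/2. Minimum is 15/2 at row 2 (u2 leaves); pivot element 2.
Pivot on row 2; the Z-row RHS becomes 0 − (-5)·(15/2) = 75/2.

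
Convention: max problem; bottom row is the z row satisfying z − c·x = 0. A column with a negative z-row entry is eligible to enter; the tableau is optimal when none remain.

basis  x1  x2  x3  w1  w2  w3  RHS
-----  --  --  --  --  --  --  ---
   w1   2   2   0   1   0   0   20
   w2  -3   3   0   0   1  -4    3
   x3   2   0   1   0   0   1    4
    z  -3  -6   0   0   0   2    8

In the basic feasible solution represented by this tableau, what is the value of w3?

w3 is not in the basis, so in the current basic feasible solution w3 = 0.

0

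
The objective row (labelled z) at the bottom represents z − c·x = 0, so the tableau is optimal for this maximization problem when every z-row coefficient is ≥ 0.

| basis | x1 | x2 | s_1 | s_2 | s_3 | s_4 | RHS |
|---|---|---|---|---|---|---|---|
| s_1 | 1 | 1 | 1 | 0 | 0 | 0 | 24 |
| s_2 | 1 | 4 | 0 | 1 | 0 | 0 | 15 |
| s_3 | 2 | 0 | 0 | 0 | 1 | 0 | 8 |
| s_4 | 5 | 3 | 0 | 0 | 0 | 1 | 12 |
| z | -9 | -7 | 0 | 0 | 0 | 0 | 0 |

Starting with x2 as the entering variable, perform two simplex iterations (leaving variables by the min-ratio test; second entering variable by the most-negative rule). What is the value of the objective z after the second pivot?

468/17

Ratio test on column x2 — row 1: 24/1 = 24; row 2: 15/4 = 15/4; row 3: entry 0 ≤ 0; row 4: 12/3 = 4. Minimum is 15/4 at row 2 (s_2 leaves); pivot element 4.
Pivot on row 2; the z-row RHS becomes 0 − (-7)·(15/4) = 105/4.
Next entering variable (most negative z-row entry -29/4): x1.
Ratio test on column x1 — row 1: (81/4)/(3/4) = 27; row 2: (15/4)/(1/4) = 15; row 3: 8/2 = 4; row 4: (3/4)/(17/4) = 3/17. Minimum is 3/17 at row 4 (s_4 leaves); pivot element 17/4.
After the second pivot the z-row RHS is 105/4 − (-29/4)·(3/17) = 468/17.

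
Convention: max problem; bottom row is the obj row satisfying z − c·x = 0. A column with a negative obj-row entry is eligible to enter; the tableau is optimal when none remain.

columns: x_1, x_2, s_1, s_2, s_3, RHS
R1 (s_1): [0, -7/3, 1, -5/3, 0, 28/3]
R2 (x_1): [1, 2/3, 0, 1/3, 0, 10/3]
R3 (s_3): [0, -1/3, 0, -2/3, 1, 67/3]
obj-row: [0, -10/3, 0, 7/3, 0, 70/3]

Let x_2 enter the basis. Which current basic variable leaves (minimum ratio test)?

Column x_2 entries and ratios — s_1: -7/3 ≤ 0, skip; x_1: (10/3)/(2/3) = 5; s_3: -1/3 ≤ 0, skip.
Smallest ratio is 5 in the row of x_1, so x_1 leaves.

x_1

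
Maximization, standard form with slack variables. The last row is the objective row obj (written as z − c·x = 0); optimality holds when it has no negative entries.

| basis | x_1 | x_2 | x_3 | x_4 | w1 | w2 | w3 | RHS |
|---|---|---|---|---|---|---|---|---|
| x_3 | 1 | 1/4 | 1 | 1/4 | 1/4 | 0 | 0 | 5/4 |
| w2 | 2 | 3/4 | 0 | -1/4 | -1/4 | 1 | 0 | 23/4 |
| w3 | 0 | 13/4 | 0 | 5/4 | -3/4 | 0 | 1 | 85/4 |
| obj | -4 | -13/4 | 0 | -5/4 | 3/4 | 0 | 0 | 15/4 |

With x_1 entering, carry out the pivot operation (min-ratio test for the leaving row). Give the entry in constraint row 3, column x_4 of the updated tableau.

Ratio test on column x_1 — row 1: (5/4)/1 = 5/4; row 2: (23/4)/2 = 23/8; row 3: entry 0 ≤ 0. Minimum is 5/4 at row 1 (x_3 leaves); pivot element 1.
Divide row 1 by 1; eliminate column x_1 from the other rows.
Row 3 update in column x_4: 5/4 − 0·(1/4) = 5/4.

5/4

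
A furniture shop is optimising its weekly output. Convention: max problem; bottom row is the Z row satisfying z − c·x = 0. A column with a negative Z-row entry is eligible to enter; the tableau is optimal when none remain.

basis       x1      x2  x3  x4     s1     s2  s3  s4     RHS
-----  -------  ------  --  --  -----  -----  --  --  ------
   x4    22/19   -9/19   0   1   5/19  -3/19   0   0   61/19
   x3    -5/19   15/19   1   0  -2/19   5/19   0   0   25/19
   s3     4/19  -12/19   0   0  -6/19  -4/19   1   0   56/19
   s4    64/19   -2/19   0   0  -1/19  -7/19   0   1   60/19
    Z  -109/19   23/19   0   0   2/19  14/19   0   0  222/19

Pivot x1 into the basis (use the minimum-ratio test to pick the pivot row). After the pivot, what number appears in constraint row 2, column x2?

25/32

Ratio test on column x1 — row 1: (61/19)/(22/19) = 61/22; row 2: entry -5/19 ≤ 0; row 3: (56/19)/(4/19) = 14; row 4: (60/19)/(64/19) = 15/16. Minimum is 15/16 at row 4 (s4 leaves); pivot element 64/19.
Divide row 4 by 64/19; eliminate column x1 from the other rows.
Row 2 update in column x2: 15/19 − (-5/19)·(-1/32) = 25/32.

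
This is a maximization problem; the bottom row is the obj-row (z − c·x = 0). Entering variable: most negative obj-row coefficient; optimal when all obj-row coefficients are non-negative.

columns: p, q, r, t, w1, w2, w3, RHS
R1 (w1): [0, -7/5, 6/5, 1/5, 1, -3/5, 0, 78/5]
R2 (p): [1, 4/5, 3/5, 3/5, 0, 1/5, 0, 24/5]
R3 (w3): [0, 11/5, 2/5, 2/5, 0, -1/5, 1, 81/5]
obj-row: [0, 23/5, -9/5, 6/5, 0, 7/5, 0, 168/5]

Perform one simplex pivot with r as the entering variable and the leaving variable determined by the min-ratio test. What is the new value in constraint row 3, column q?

5/3

Ratio test on column r — row 1: (78/5)/(6/5) = 13; row 2: (24/5)/(3/5) = 8; row 3: (81/5)/(2/5) = 81/2. Minimum is 8 at row 2 (p leaves); pivot element 3/5.
Divide row 2 by 3/5; eliminate column r from the other rows.
Row 3 update in column q: 11/5 − (2/5)·(4/3) = 5/3.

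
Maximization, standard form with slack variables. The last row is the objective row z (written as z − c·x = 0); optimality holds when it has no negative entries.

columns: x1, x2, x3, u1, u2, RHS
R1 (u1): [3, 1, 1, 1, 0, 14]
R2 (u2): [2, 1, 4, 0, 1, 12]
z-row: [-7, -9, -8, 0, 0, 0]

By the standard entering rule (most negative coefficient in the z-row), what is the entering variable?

Negative z-row entries: x1: -7, x2: -9, x3: -8.
The most negative is -9 in column x2, so x2 enters.

x2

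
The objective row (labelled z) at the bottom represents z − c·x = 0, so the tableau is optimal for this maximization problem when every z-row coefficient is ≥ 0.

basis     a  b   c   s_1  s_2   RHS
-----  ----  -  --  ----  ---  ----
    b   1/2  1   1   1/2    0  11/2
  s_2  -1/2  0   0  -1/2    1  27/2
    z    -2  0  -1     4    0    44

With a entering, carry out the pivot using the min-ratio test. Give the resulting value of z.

66

Ratio test on column a — row 1: (11/2)/(1/2) = 11; row 2: entry -1/2 ≤ 0. Minimum is 11 at row 1 (b leaves); pivot element 1/2.
Pivot on row 1; the z-row RHS becomes 44 − (-2)·11 = 66.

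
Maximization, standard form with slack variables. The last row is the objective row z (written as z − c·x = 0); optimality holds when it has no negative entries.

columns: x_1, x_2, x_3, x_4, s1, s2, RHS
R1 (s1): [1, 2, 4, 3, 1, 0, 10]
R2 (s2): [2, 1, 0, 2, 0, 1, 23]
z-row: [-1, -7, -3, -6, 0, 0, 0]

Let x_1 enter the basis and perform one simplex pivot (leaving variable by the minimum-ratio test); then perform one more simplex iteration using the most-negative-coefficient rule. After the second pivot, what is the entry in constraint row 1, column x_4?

Ratio test on column x_1 — row 1: 10/1 = 10; row 2: 23/2 = 23/2. Minimum is 10 at row 1 (s1 leaves); pivot element 1.
Divide row 1 by 1; eliminate column x_1 from the other rows.
Second iteration: most negative z-row entry is -5 in column x_2, so x_2 enters.
Ratio test on column x_2 — row 1: 10/2 = 5; row 2: entry -3 ≤ 0. Minimum is 5 at row 1 (x_1 leaves); pivot element 2.
Divide row 1 by 2; eliminate column x_2 from the other rows.
After both pivots, the entry at constraint row 1, column x_4 is 3/2.

3/2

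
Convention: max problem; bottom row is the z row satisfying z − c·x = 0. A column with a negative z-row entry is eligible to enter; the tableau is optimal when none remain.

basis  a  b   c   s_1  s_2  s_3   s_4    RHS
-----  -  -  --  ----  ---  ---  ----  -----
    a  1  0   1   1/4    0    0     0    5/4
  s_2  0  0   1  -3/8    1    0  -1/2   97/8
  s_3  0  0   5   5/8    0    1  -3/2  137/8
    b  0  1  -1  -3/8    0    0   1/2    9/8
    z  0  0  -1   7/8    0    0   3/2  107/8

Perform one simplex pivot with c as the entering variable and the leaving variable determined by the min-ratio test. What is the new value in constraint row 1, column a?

1

Ratio test on column c — row 1: (5/4)/1 = 5/4; row 2: (97/8)/1 = 97/8; row 3: (137/8)/5 = 137/40; row 4: entry -1 ≤ 0. Minimum is 5/4 at row 1 (a leaves); pivot element 1.
Divide row 1 by 1; eliminate column c from the other rows.
In the new row 1, the a entry is the old entry divided by the pivot: 1/1 = 1.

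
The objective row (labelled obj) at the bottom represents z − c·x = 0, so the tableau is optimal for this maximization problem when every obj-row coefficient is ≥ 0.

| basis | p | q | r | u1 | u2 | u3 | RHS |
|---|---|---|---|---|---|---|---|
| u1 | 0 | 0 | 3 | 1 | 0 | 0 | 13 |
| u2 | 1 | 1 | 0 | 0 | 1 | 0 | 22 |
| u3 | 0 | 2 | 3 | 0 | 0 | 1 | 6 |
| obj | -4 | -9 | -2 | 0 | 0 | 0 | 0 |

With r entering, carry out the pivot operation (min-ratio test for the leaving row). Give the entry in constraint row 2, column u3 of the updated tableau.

0

Ratio test on column r — row 1: 13/3 = 13/3; row 2: entry 0 ≤ 0; row 3: 6/3 = 2. Minimum is 2 at row 3 (u3 leaves); pivot element 3.
Divide row 3 by 3; eliminate column r from the other rows.
Row 2 update in column u3: 0 − 0·(1/3) = 0.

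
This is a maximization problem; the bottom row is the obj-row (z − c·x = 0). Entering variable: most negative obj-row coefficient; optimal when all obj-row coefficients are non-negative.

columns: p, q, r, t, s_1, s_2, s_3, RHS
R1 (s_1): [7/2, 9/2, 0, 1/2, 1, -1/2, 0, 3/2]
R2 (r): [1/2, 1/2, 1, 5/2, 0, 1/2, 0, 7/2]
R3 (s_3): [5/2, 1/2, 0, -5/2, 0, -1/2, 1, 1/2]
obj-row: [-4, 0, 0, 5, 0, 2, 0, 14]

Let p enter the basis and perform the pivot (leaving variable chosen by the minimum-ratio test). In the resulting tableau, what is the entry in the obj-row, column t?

1

Ratio test on column p — row 1: (3/2)/(7/2) = 3/7; row 2: (7/2)/(1/2) = 7; row 3: (1/2)/(5/2) = 1/5. Minimum is 1/5 at row 3 (s_3 leaves); pivot element 5/2.
Divide row 3 by 5/2; eliminate column p from the other rows.
obj-row update in column t: 5 − (-4)·(-1) = 1.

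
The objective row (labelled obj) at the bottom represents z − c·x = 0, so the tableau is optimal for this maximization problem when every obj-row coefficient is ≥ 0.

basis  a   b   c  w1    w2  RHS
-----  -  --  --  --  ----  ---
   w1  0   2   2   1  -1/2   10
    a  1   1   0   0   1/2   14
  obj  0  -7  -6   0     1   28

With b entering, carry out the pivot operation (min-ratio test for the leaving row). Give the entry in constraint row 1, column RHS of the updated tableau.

5

Ratio test on column b — row 1: 10/2 = 5; row 2: 14/1 = 14. Minimum is 5 at row 1 (w1 leaves); pivot element 2.
Divide row 1 by 2; eliminate column b from the other rows.
In the new row 1, the RHS entry is the old entry divided by the pivot: 10/2 = 5.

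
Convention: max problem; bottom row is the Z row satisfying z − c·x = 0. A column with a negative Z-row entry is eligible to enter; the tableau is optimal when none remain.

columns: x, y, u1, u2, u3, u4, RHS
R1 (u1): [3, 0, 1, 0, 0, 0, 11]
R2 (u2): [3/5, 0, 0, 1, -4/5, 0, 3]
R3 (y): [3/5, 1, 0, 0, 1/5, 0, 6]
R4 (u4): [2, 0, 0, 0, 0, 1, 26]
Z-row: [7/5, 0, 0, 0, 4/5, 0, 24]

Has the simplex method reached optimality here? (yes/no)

yes

Every Z-row coefficient is ≥ 0, so the tableau is optimal.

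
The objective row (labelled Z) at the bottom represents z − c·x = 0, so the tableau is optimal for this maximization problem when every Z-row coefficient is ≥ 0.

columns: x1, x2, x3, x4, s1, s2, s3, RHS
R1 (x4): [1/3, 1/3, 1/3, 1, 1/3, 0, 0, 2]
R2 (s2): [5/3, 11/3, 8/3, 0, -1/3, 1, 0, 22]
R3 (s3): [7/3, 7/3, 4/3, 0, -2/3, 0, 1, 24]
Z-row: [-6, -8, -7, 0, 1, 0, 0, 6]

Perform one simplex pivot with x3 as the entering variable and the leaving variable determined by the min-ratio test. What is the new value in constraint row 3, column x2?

Ratio test on column x3 — row 1: 2/(1/3) = 6; row 2: 22/(8/3) = 33/4; row 3: 24/(4/3) = 18. Minimum is 6 at row 1 (x4 leaves); pivot element 1/3.
Divide row 1 by 1/3; eliminate column x3 from the other rows.
Row 3 update in column x2: 7/3 − (4/3)·1 = 1.

1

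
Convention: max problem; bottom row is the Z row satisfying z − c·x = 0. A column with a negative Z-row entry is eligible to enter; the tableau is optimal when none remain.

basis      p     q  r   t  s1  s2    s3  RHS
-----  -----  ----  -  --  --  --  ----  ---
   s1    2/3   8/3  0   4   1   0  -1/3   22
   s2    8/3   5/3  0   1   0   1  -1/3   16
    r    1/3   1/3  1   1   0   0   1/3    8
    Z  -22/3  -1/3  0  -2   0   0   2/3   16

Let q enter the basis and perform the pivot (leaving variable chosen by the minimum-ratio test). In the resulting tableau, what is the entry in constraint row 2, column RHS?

9/4

Ratio test on column q — row 1: 22/(8/3) = 33/4; row 2: 16/(5/3) = 48/5; row 3: 8/(1/3) = 24. Minimum is 33/4 at row 1 (s1 leaves); pivot element 8/3.
Divide row 1 by 8/3; eliminate column q from the other rows.
Row 2 update in column RHS: 16 − (5/3)·(33/4) = 9/4.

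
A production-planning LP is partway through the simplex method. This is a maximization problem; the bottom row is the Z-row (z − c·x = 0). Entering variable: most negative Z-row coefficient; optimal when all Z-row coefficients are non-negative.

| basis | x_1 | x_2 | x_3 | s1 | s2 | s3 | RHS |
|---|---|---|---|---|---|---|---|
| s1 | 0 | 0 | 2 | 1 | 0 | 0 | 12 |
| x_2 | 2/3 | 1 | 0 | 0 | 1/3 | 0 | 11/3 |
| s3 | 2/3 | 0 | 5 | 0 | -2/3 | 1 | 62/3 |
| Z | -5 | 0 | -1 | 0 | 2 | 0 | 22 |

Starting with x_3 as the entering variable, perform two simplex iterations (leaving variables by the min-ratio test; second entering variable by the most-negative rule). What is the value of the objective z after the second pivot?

Ratio test on column x_3 — row 1: 12/2 = 6; row 2: entry 0 ≤ 0; row 3: (62/3)/5 = 62/15. Minimum is 62/15 at row 3 (s3 leaves); pivot element 5.
Pivot on row 3; the Z-row RHS becomes 22 − (-1)·(62/15) = 392/15.
Next entering variable (most negative Z-row entry -73/15): x_1.
Ratio test on column x_1 — row 1: entry -4/15 ≤ 0; row 2: (11/3)/(2/3) = 11/2; row 3: (62/15)/(2/15) = 31. Minimum is 11/2 at row 2 (x_2 leaves); pivot element 2/3.
After the second pivot the Z-row RHS is 392/15 − (-73/15)·(11/2) = 529/10.

529/10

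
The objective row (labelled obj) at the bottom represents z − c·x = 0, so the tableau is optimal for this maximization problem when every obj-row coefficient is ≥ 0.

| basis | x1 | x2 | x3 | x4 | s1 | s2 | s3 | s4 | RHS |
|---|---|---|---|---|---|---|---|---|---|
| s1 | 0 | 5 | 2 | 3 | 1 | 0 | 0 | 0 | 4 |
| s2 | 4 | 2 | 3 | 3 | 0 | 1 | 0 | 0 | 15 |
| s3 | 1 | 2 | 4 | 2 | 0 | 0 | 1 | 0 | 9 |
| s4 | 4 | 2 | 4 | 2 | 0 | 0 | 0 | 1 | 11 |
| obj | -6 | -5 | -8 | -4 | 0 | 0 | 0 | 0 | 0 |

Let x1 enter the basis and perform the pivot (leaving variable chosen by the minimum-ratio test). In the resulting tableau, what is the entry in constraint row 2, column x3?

-1

Ratio test on column x1 — row 1: entry 0 ≤ 0; row 2: 15/4 = 15/4; row 3: 9/1 = 9; row 4: 11/4 = 11/4. Minimum is 11/4 at row 4 (s4 leaves); pivot element 4.
Divide row 4 by 4; eliminate column x1 from the other rows.
Row 2 update in column x3: 3 − 4·1 = -1.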